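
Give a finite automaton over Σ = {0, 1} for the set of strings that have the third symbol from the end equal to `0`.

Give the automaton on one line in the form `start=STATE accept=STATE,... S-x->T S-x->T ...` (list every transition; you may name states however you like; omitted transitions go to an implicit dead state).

Because acceptance depends on a position counted from the end, the machine has to buffer the most recent 3 symbols. Make each state the string of the last up-to-3 symbols read; on input `x` shift the window left and append `x`. Accept when the buffered window has length 3 and begins with `0`.
       0  1 
>  A   B  C 
   B   D  E 
   C   F  G 
   D   H  I 
   E   J  K 
   F   L  M 
   G   N  O 
 * H   H  I 
 * I   J  K 
 * J   L  M 
 * K   N  O 
   L   H  I 
   M   J  K 
   N   L  M 
   O   N  O 
(> = start, * = accepting)

start=A accept=H,I,J,K A-0->B A-1->C B-0->D B-1->E C-0->F C-1->G D-0->H D-1->I E-0->J E-1->K F-0->L F-1->M G-0->N G-1->O H-0->H H-1->I I-0->J I-1->K J-0->L J-1->M K-0->N K-1->O L-0->H L-1->I M-0->J M-1->K N-0->L N-1->M O-0->N O-1->O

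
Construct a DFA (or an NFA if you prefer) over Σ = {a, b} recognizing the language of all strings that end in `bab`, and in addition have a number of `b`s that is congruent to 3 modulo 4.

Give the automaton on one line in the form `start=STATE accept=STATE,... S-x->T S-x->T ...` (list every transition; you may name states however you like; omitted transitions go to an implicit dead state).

Handle the two conditions separately and then intersect. The first has 4 states tracking how much of the suffix `bab` has currently been matched; the second has 4 states tracking the count of `b`s modulo 4. A product state is a pair (one from each), accepting exactly when both do. Minimizing collapses redundant product states.
A 7-state machine:
        a   b  
>  q0   q0  q1 
   q1   q1  q2 
   q2   q3  q4 
   q3   q5  q6 
   q4   q4  q0 
   q5   q5  q4 
 * q6   q4  q0 
(> = start, * = accepting)

start=q0 accept=q6 q0-a->q0 q0-b->q1 q1-a->q1 q1-b->q2 q2-a->q3 q2-b->q4 q3-a->q5 q3-b->q6 q4-a->q4 q4-b->q0 q5-a->q5 q5-b->q4 q6-a->q4 q6-b->q0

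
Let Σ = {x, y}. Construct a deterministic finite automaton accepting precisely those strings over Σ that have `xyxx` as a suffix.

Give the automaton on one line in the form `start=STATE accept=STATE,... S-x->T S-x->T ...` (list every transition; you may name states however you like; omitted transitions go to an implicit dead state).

start=S0 accept=S4 S0-x->S1 S0-y->S0 S1-x->S1 S1-y->S2 S2-x->S3 S2-y->S0 S3-x->S4 S3-y->S2 S4-x->S1 S4-y->S2

Let each state record the length of the longest suffix of the input read so far that is also a prefix of `xyxx`. S1 means the last symbol is `x`; S2 means the last 2 symbols are `xy`; S3 means the last 3 symbols are `xyx`; S4 means the last 4 symbols are `xyxx`. Accept only at S4, where the string currently ends in `xyxx`.
With 5 states:
        x   y  
>  S0   S1  S0 
   S1   S1  S2 
   S2   S3  S0 
   S3   S4  S2 
 * S4   S1  S2 
(> = start, * = accepting)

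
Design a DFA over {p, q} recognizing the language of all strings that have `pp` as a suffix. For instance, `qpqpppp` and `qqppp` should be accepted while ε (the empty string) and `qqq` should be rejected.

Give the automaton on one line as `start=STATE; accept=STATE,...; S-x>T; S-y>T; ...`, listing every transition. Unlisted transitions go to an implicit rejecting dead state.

start=S0; accept=S2; S0-p>S1; S0-q>S0; S1-p>S2; S1-q>S0; S2-p>S2; S2-q>S0

Remember how much of `pp` the current input suffix matches. State S0 means no match yet; S1 means the last symbol is `p`; S2 means the last 2 symbols are `pp`. Only S2 accepts. On a mismatch, fall back to the longest proper suffix that is still a prefix of `pp`.
3 states suffice.
        p   q  
>  S0   S1  S0 
   S1   S2  S0 
 * S2   S2  S0 
(> = start, * = accepting)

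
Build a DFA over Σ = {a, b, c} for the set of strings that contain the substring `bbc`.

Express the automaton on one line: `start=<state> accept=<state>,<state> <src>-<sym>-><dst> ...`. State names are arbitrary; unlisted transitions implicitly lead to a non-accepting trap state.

start=q0 accept=q3 q0-a->q0 q0-b->q1 q0-c->q0 q1-a->q0 q1-b->q2 q1-c->q0 q2-a->q0 q2-b->q2 q2-c->q3 q3-a->q3 q3-b->q3 q3-c->q3

Track how much of `bbc` has been matched so far: state q0 is no progress, q3 is the absorbing accept state reached once `bbc` has occurred. Intermediate states record partial matches; on a mismatch, fall back to the longest reusable overlap.
        a   b   c  
>  q0   q0  q1  q0 
   q1   q0  q2  q0 
   q2   q0  q2  q3 
 * q3   q3  q3  q3 
(> = start, * = accepting)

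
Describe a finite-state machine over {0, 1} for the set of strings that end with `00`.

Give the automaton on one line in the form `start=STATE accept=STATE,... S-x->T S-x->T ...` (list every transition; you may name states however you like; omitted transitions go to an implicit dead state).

Remember how much of `00` the current input suffix matches. State A means no match yet; B means the last symbol is `0`; C means the last 2 symbols are `00`. Only C accepts. On a mismatch, fall back to the longest proper suffix that is still a prefix of `00`.
3 states suffice.
       0  1 
>  A   B  A 
   B   C  A 
 * C   C  A 
(> = start, * = accepting)

start=A accept=C A-0->B A-1->A B-0->C B-1->A C-0->C C-1->A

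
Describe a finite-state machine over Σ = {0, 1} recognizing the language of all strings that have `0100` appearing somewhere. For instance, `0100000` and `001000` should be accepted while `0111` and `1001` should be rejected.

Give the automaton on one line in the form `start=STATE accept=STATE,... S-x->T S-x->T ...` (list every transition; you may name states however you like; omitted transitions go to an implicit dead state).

start=q0 accept=q4 q0-0->q1 q0-1->q0 q1-0->q1 q1-1->q2 q2-0->q3 q2-1->q0 q3-0->q4 q3-1->q2 q4-0->q4 q4-1->q4

Track how much of `0100` has been matched so far: state q0 is no progress, q4 is the absorbing accept state reached once `0100` has occurred. Intermediate states record partial matches; on a mismatch, fall back to the longest reusable overlap.
        0   1  
>  q0   q1  q0 
   q1   q1  q2 
   q2   q3  q0 
   q3   q4  q2 
 * q4   q4  q4 
(> = start, * = accepting)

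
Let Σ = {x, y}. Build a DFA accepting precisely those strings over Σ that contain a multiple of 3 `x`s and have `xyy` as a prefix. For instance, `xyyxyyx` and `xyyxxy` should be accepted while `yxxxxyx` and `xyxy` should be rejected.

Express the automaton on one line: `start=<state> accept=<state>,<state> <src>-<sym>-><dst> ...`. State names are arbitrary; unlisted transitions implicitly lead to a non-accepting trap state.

Handle the two conditions separately and then intersect. One (3 states) tracks the count of `x`s modulo 3; the other (5 states) tracks whether the input so far still matches the prefix `xyy`. Each combined state is a pair, one component from each; accept when both components accept.
        x   y  
>  S0   S1  S2 
   S1   S3  S4 
   S2   S5  S2 
   S3   S2  S3 
   S4   S3  S6 
   S5   S3  S5 
   S6   S7  S6 
   S7   S8  S7 
 * S8   S6  S8 
(> = start, * = accepting)

start=S0 accept=S8 S0-x->S1 S0-y->S2 S1-x->S3 S1-y->S4 S2-x->S5 S2-y->S2 S3-x->S2 S3-y->S3 S4-x->S3 S4-y->S6 S5-x->S3 S5-y->S5 S6-x->S7 S6-y->S6 S7-x->S8 S7-y->S7 S8-x->S6 S8-y->S8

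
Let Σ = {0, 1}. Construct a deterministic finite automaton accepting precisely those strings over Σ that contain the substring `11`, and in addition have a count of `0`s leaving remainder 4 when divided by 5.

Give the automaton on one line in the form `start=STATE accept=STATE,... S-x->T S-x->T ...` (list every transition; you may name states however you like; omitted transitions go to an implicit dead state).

Run two small machines in parallel and take their product. One (3 states) tracks whether and how much of `11` has been seen; the other (5 states) tracks the count of `0`s modulo 5. Each combined state is a pair, one component from each; accept when both components accept.
With 15 states:
          0    1  
>  s0     s1   s2 
   s1     s3   s4 
   s2     s1   s5 
   s3     s6   s7 
   s4     s3   s8 
   s5     s8   s5 
   s6     s9  s10 
   s7     s6  s11 
   s8    s11   s8 
   s9     s0  s12 
   s10    s9  s13 
   s11   s13  s11 
   s12    s0  s14 
   s13   s14  s13 
 * s14    s5  s14 
(> = start, * = accepting)

start=s0 accept=s14 s0-0->s1 s0-1->s2 s1-0->s3 s1-1->s4 s2-0->s1 s2-1->s5 s3-0->s6 s3-1->s7 s4-0->s3 s4-1->s8 s5-0->s8 s5-1->s5 s6-0->s9 s6-1->s10 s7-0->s6 s7-1->s11 s8-0->s11 s8-1->s8 s9-0->s0 s9-1->s12 s10-0->s9 s10-1->s13 s11-0->s13 s11-1->s11 s12-0->s0 s12-1->s14 s13-0->s14 s13-1->s13 s14-0->s5 s14-1->s14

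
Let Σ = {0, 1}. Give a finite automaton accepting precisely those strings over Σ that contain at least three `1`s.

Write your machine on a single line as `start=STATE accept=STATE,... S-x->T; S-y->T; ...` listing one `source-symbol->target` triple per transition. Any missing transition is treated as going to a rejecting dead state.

Count `1`s, saturating at 4: states q0 through q3 mean 0 through 3 `1`s seen; q4 means more than 3. Each `1` increments (capped at q4); other symbols loop. Accept from {q3, q4}.
With 5 states:
        0   1  
>  q0   q0  q1 
   q1   q1  q2 
   q2   q2  q3 
 * q3   q3  q4 
 * q4   q4  q4 
(> = start, * = accepting)

start=q0; accept=q3,q4; q0-0->q0; q0-1->q1; q1-0->q1; q1-1->q2; q2-0->q2; q2-1->q3; q3-0->q3; q3-1->q4; q4-0->q4; q4-1->q4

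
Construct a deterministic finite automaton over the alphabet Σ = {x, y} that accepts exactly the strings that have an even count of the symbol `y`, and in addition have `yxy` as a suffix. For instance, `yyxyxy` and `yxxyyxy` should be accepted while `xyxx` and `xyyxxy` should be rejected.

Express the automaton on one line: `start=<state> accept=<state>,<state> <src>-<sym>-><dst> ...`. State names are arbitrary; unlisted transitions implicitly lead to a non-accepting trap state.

start=q0 accept=q4 q0-x->q0 q0-y->q1 q1-x->q2 q1-y->q0 q2-x->q3 q2-y->q4 q3-x->q3 q3-y->q0 q4-x->q0 q4-y->q1

Handle the two conditions separately and then intersect. The first has 2 states tracking the count of `y`s modulo 2; the second has 4 states tracking how much of the suffix `yxy` has currently been matched. A product state is a pair (one from each), accepting exactly when both do. Equivalent product states are then merged.
5 states suffice.
        x   y  
>  q0   q0  q1 
   q1   q2  q0 
   q2   q3  q4 
   q3   q3  q0 
 * q4   q0  q1 
(> = start, * = accepting)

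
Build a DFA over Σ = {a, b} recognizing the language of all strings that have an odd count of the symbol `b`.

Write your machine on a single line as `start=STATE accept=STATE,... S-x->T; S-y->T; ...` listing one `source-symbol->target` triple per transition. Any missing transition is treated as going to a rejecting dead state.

Keep the running count of `b`s modulo 2: each `b` advances along the cycle q0 → q1 → q0 while other symbols loop. Accept at q1.
With 2 states:
        a   b  
>  q0   q0  q1 
 * q1   q1  q0 
(> = start, * = accepting)

start=q0; accept=q1; q0-a->q0; q0-b->q1; q1-a->q1; q1-b->q0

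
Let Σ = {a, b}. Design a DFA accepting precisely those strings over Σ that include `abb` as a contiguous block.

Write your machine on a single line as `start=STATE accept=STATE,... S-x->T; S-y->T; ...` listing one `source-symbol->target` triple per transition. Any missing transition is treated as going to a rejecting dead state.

start=q0; accept=q3; q0-a->q1; q0-b->q0; q1-a->q1; q1-b->q2; q2-a->q1; q2-b->q3; q3-a->q3; q3-b->q3

States q0..q2 record the length of the longest prefix of `abb` that matches the current input suffix. Reaching q3 means `abb` has been seen, and we stay there forever. Accept from q3.
A 4-state machine:
        a   b  
>  q0   q1  q0 
   q1   q1  q2 
   q2   q1  q3 
 * q3   q3  q3 
(> = start, * = accepting)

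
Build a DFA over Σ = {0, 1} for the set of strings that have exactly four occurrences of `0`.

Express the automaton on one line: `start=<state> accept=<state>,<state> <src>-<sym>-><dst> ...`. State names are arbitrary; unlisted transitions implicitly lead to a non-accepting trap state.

Count `0`s, saturating at 5: states S0 through S4 mean 0 through 4 `0`s seen; S5 means more than 4. Each `0` increments (capped at S5); other symbols loop. Accept from {S4}.
A 6-state machine:
        0   1  
>  S0   S1  S0 
   S1   S2  S1 
   S2   S3  S2 
   S3   S4  S3 
 * S4   S5  S4 
   S5   S5  S5 
(> = start, * = accepting)

start=S0 accept=S4 S0-0->S1 S0-1->S0 S1-0->S2 S1-1->S1 S2-0->S3 S2-1->S2 S3-0->S4 S3-1->S3 S4-0->S5 S4-1->S4 S5-0->S5 S5-1->S5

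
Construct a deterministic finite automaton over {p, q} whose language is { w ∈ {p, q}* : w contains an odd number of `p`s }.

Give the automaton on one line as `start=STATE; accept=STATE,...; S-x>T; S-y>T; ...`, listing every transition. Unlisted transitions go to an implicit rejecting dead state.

start=s0; accept=s1; s0-p>s1; s0-q>s0; s1-p>s0; s1-q>s1

The only thing that matters is how many `p`s have appeared, reduced mod 2. Use one state per residue: s0 for 0, …, s1 for 1. Reading `p` moves to the next residue; anything else stays put. s1 is accepting.
        p   q  
>  s0   s1  s0 
 * s1   s0  s1 
(> = start, * = accepting)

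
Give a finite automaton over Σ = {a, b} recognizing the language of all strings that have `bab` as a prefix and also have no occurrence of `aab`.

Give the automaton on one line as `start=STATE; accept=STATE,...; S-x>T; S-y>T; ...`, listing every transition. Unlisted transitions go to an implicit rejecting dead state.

Handle the two conditions separately and then intersect. The first has 5 states tracking whether the input so far still matches the prefix `bab`; the second has 4 states tracking partial matches of the forbidden pattern `aab`. A product state is a pair (one from each), accepting exactly when both do. Minimizing collapses redundant product states.
        a   b  
>  S0   S1  S2 
   S1   S1  S1 
   S2   S3  S1 
   S3   S1  S4 
 * S4   S5  S4 
 * S5   S6  S4 
 * S6   S6  S1 
(> = start, * = accepting)

start=S0; accept=S4,S5,S6; S0-a>S1; S0-b>S2; S1-a>S1; S1-b>S1; S2-a>S3; S2-b>S1; S3-a>S1; S3-b>S4; S4-a>S5; S4-b>S4; S5-a>S6; S5-b>S4; S6-a>S6; S6-b>S1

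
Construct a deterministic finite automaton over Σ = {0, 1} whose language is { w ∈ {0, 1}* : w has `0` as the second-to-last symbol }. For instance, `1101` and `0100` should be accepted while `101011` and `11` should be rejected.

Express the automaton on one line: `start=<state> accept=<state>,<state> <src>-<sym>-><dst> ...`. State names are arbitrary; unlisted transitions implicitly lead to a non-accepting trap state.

start=A accept=D,E A-0->B A-1->C B-0->D B-1->E C-0->F C-1->G D-0->D D-1->E E-0->F E-1->G F-0->D F-1->E G-0->F G-1->G

Because acceptance depends on a position counted from the end, the machine has to buffer the most recent 2 symbols. Make each state the string of the last up-to-2 symbols read; on input `x` shift the window left and append `x`. Accept when the buffered window has length 2 and begins with `0`.
A 7-state machine:
       0  1 
>  A   B  C 
   B   D  E 
   C   F  G 
 * D   D  E 
 * E   F  G 
   F   D  E 
   G   F  G 
(> = start, * = accepting)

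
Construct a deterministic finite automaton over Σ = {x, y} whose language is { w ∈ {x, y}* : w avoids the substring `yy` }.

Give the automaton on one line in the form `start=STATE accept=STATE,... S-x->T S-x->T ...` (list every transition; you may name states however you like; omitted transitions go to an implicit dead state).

This is the complement of 'contains `yy`'. Use the same substring-matching states — S0 through S2 holding how much of `yy` has just been matched — but flip the accepting set: everything except the trap S2 accepts.
A 3-state machine:
        x   y  
>* S0   S0  S1 
 * S1   S0  S2 
   S2   S2  S2 
(> = start, * = accepting)

start=S0 accept=S0,S1 S0-x->S0 S0-y->S1 S1-x->S0 S1-y->S2 S2-x->S2 S2-y->S2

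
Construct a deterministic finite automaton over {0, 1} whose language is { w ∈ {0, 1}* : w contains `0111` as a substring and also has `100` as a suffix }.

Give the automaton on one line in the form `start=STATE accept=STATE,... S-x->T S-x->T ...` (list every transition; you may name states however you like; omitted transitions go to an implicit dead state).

Handle the two conditions separately and then intersect. One (5 states) tracks whether and how much of `0111` has been seen; the other (4 states) tracks how much of the suffix `100` has currently been matched. Each combined state is a pair, one component from each; accept when both components accept.
          0    1  
>  s0     s1   s2 
   s1     s1   s3 
   s2     s4   s2 
   s3     s4   s5 
   s4     s6   s3 
   s5     s4   s7 
   s6     s1   s3 
   s7     s8   s7 
   s8     s9   s7 
 * s9    s10   s7 
   s10   s10   s7 
(> = start, * = accepting)

start=s0 accept=s9 s0-0->s1 s0-1->s2 s1-0->s1 s1-1->s3 s2-0->s4 s2-1->s2 s3-0->s4 s3-1->s5 s4-0->s6 s4-1->s3 s5-0->s4 s5-1->s7 s6-0->s1 s6-1->s3 s7-0->s8 s7-1->s7 s8-0->s9 s8-1->s7 s9-0->s10 s9-1->s7 s10-0->s10 s10-1->s7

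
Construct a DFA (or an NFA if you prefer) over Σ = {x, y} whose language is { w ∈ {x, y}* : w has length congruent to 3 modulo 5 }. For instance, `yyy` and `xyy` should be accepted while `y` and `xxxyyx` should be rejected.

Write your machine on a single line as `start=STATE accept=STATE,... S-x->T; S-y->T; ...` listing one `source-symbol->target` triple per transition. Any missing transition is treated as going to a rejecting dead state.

Only the length mod 5 matters, so use a 5-cycle: from any state, every input symbol moves to the next state, wrapping q4 back to q0. Mark q3 accepting.
A 5-state machine:
        x   y  
>  q0   q1  q1 
   q1   q2  q2 
   q2   q3  q3 
 * q3   q4  q4 
   q4   q0  q0 
(> = start, * = accepting)

start=q0; accept=q3; q0-x->q1; q0-y->q1; q1-x->q2; q1-y->q2; q2-x->q3; q2-y->q3; q3-x->q4; q3-y->q4; q4-x->q0; q4-y->q0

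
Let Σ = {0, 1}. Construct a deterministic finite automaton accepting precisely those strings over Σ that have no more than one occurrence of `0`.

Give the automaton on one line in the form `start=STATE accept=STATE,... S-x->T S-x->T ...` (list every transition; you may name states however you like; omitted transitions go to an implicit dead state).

start=q0 accept=q0,q1 q0-0->q1 q0-1->q0 q1-0->q2 q1-1->q1 q2-0->q2 q2-1->q2

Count `0`s, saturating at 2: state q0 means no `0` yet, q1 means one `0` seen, q2 means more than one. Each `0` increments (capped at q2); other symbols loop. Accept from {q0, q1}.
        0   1  
>* q0   q1  q0 
 * q1   q2  q1 
   q2   q2  q2 
(> = start, * = accepting)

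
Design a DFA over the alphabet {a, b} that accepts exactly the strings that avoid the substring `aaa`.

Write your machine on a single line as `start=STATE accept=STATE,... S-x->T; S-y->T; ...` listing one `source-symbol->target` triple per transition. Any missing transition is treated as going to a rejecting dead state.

start=S0; accept=S0,S1,S2; S0-a->S1; S0-b->S0; S1-a->S2; S1-b->S0; S2-a->S3; S2-b->S0; S3-a->S3; S3-b->S3

Track partial matches of the forbidden pattern `aaa`. State S3 is a dead state reached once `aaa` has occurred; every other state accepts. S0 means no part of `aaa` is currently matched.
With 4 states:
        a   b  
>* S0   S1  S0 
 * S1   S2  S0 
 * S2   S3  S0 
   S3   S3  S3 
(> = start, * = accepting)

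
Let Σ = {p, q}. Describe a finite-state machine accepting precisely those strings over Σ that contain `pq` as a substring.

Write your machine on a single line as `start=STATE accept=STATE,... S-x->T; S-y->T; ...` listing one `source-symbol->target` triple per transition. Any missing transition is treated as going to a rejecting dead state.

start=s0; accept=s2; s0-p->s1; s0-q->s0; s1-p->s1; s1-q->s2; s2-p->s2; s2-q->s2

States s0..s1 record the length of the longest prefix of `pq` that matches the current input suffix. Reaching s2 means `pq` has been seen, and we stay there forever. Accept from s2.
With 3 states:
        p   q  
>  s0   s1  s0 
   s1   s1  s2 
 * s2   s2  s2 
(> = start, * = accepting)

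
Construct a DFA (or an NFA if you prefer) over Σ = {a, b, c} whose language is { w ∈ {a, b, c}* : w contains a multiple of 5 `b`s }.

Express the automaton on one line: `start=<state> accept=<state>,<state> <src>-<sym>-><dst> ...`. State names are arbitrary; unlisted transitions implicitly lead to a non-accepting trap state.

The only thing that matters is how many `b`s have appeared, reduced mod 5. Use one state per residue: s0 for 0, …, s4 for 4. Reading `b` moves to the next residue; anything else stays put. s0 is accepting.
5 states suffice.
        a   b   c  
>* s0   s0  s1  s0 
   s1   s1  s2  s1 
   s2   s2  s3  s2 
   s3   s3  s4  s3 
   s4   s4  s0  s4 
(> = start, * = accepting)

start=s0 accept=s0 s0-a->s0 s0-b->s1 s0-c->s0 s1-a->s1 s1-b->s2 s1-c->s1 s2-a->s2 s2-b->s3 s2-c->s2 s3-a->s3 s3-b->s4 s3-c->s3 s4-a->s4 s4-b->s0 s4-c->s4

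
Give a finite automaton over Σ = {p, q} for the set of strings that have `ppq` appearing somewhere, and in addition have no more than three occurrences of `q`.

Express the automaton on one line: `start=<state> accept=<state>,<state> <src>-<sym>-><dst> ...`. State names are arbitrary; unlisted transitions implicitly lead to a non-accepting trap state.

start=S0 accept=S6,S10,S14 S0-p->S1 S0-q->S2 S1-p->S3 S1-q->S2 S2-p->S4 S2-q->S5 S3-p->S3 S3-q->S6 S4-p->S7 S4-q->S5 S5-p->S8 S5-q->S9 S6-p->S6 S6-q->S10 S7-p->S7 S7-q->S10 S8-p->S11 S8-q->S9 S9-p->S12 S9-q->S13 S10-p->S10 S10-q->S14 S11-p->S11 S11-q->S14 S12-p->S15 S12-q->S13 S13-p->S16 S13-q->S13 S14-p->S14 S14-q->S17 S15-p->S15 S15-q->S17 S16-p->S18 S16-q->S13 S17-p->S17 S17-q->S17 S18-p->S18 S18-q->S17

Run two small machines in parallel and take their product. One (4 states) tracks whether and how much of `ppq` has been seen; the other (5 states) tracks the count of `q`s, saturating at 4. Each combined state is a pair, one component from each; accept when both components accept.
19 states suffice.
          p    q  
>  S0     S1   S2 
   S1     S3   S2 
   S2     S4   S5 
   S3     S3   S6 
   S4     S7   S5 
   S5     S8   S9 
 * S6     S6  S10 
   S7     S7  S10 
   S8    S11   S9 
   S9    S12  S13 
 * S10   S10  S14 
   S11   S11  S14 
   S12   S15  S13 
   S13   S16  S13 
 * S14   S14  S17 
   S15   S15  S17 
   S16   S18  S13 
   S17   S17  S17 
   S18   S18  S17 
(> = start, * = accepting)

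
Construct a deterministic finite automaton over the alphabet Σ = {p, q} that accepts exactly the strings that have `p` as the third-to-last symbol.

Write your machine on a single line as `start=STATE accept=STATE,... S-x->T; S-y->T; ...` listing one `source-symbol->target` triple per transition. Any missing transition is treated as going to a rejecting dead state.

Because acceptance depends on a position counted from the end, the machine has to buffer the most recent 3 symbols. Make each state the string of the last up-to-3 symbols read; on input `x` shift the window left and append `x`. Accept when the buffered window has length 3 and begins with `p`.
15 states suffice.
       p  q 
>  A   B  C 
   B   D  E 
   C   F  G 
   D   H  I 
   E   J  K 
   F   L  M 
   G   N  O 
 * H   H  I 
 * I   J  K 
 * J   L  M 
 * K   N  O 
   L   H  I 
   M   J  K 
   N   L  M 
   O   N  O 
(> = start, * = accepting)

start=A; accept=H,I,J,K; A-p->B; A-q->C; B-p->D; B-q->E; C-p->F; C-q->G; D-p->H; D-q->I; E-p->J; E-q->K; F-p->L; F-q->M; G-p->N; G-q->O; H-p->H; H-q->I; I-p->J; I-q->K; J-p->L; J-q->M; K-p->N; K-q->O; L-p->H; L-q->I; M-p->J; M-q->K; N-p->L; N-q->M; O-p->N; O-q->O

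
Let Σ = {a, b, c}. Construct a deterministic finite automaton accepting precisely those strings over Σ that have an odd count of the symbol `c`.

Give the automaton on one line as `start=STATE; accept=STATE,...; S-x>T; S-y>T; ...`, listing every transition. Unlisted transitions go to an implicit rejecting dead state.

start=q0; accept=q1; q0-a>q0; q0-b>q0; q0-c>q1; q1-a>q1; q1-b>q1; q1-c>q0

The only thing that matters is how many `c`s have appeared, reduced mod 2. Use one state per residue: q0 for 0, …, q1 for 1. Reading `c` moves to the next residue; anything else stays put. q1 is accepting.
A 2-state machine:
        a   b   c  
>  q0   q0  q0  q1 
 * q1   q1  q1  q0 
(> = start, * = accepting)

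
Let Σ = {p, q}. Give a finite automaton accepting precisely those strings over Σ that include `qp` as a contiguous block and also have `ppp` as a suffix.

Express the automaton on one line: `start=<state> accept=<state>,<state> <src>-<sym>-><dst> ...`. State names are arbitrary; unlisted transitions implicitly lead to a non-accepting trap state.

start=s0 accept=s4 s0-p->s0 s0-q->s1 s1-p->s2 s1-q->s1 s2-p->s3 s2-q->s1 s3-p->s4 s3-q->s1 s4-p->s4 s4-q->s1

Run two small machines in parallel and take their product. The first has 3 states tracking whether and how much of `qp` has been seen; the second has 4 states tracking how much of the suffix `ppp` has currently been matched. A product state is a pair (one from each), accepting exactly when both do. After merging equivalent states the machine shrinks.
With 5 states:
        p   q  
>  s0   s0  s1 
   s1   s2  s1 
   s2   s3  s1 
   s3   s4  s1 
 * s4   s4  s1 
(> = start, * = accepting)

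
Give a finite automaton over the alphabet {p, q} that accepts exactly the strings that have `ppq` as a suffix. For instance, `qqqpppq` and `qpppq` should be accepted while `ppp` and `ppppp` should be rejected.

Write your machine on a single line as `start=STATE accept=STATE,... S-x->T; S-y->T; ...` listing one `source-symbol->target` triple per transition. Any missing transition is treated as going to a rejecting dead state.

start=A; accept=D; A-p->B; A-q->A; B-p->C; B-q->A; C-p->C; C-q->D; D-p->B; D-q->A

Let each state record the length of the longest suffix of the input read so far that is also a prefix of `ppq`. B means the last symbol is `p`; C means the last 2 symbols are `pp`; D means the last 3 symbols are `ppq`. Accept only at D, where the string currently ends in `ppq`.
A 4-state machine:
       p  q 
>  A   B  A 
   B   C  A 
   C   C  D 
 * D   B  A 
(> = start, * = accepting)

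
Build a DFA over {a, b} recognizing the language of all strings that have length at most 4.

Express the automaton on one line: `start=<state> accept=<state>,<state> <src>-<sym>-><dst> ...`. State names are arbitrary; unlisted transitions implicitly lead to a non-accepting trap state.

start=q0 accept=q0,q1,q2,q3,q4 q0-a->q1 q0-b->q1 q1-a->q2 q1-b->q2 q2-a->q3 q2-b->q3 q3-a->q4 q3-b->q4 q4-a->q5 q4-b->q5 q5-a->q5 q5-b->q5

Count input length up to 5: every symbol moves from q0 toward q5, which means 'more than 4' and absorbs. Accept from {q0, q1, q2, q3, q4}.
A 6-state machine:
        a   b  
>* q0   q1  q1 
 * q1   q2  q2 
 * q2   q3  q3 
 * q3   q4  q4 
 * q4   q5  q5 
   q5   q5  q5 
(> = start, * = accepting)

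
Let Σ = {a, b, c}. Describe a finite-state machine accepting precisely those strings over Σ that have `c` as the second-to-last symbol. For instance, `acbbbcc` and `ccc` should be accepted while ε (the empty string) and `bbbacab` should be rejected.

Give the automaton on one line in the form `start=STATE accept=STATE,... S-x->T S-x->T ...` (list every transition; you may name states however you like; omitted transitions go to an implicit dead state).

Because acceptance depends on a position counted from the end, the machine has to buffer the most recent 2 symbols. Make each state the string of the last up-to-2 symbols read; on input `x` shift the window left and append `x`. Accept when the buffered window has length 2 and begins with `c`.
13 states suffice.
          a    b    c  
>  q0     q1   q2   q3 
   q1     q4   q5   q6 
   q2     q7   q8   q9 
   q3    q10  q11  q12 
   q4     q4   q5   q6 
   q5     q7   q8   q9 
   q6    q10  q11  q12 
   q7     q4   q5   q6 
   q8     q7   q8   q9 
   q9    q10  q11  q12 
 * q10    q4   q5   q6 
 * q11    q7   q8   q9 
 * q12   q10  q11  q12 
(> = start, * = accepting)

start=q0 accept=q10,q11,q12 q0-a->q1 q0-b->q2 q0-c->q3 q1-a->q4 q1-b->q5 q1-c->q6 q2-a->q7 q2-b->q8 q2-c->q9 q3-a->q10 q3-b->q11 q3-c->q12 q4-a->q4 q4-b->q5 q4-c->q6 q5-a->q7 q5-b->q8 q5-c->q9 q6-a->q10 q6-b->q11 q6-c->q12 q7-a->q4 q7-b->q5 q7-c->q6 q8-a->q7 q8-b->q8 q8-c->q9 q9-a->q10 q9-b->q11 q9-c->q12 q10-a->q4 q10-b->q5 q10-c->q6 q11-a->q7 q11-b->q8 q11-c->q9 q12-a->q10 q12-b->q11 q12-c->q12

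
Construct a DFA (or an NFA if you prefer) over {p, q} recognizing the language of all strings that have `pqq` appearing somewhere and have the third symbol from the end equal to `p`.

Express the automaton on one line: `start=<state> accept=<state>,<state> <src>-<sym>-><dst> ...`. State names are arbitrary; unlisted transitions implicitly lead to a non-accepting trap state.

Handle the two conditions separately and then intersect. The first has 4 states tracking whether and how much of `pqq` has been seen; the second has 15 states tracking the last 3 symbols read. A product state is a pair (one from each), accepting exactly when both do. Equivalent product states are then merged.
With 11 states:
          p    q  
>  S0     S1   S0 
   S1     S1   S2 
   S2     S1   S3 
 * S3     S4   S5 
   S4     S6   S7 
   S5     S4   S5 
   S6     S8   S9 
   S7    S10   S3 
 * S8     S8   S9 
 * S9    S10   S3 
 * S10    S6   S7 
(> = start, * = accepting)

start=S0 accept=S3,S8,S9,S10 S0-p->S1 S0-q->S0 S1-p->S1 S1-q->S2 S2-p->S1 S2-q->S3 S3-p->S4 S3-q->S5 S4-p->S6 S4-q->S7 S5-p->S4 S5-q->S5 S6-p->S8 S6-q->S9 S7-p->S10 S7-q->S3 S8-p->S8 S8-q->S9 S9-p->S10 S9-q->S3 S10-p->S6 S10-q->S7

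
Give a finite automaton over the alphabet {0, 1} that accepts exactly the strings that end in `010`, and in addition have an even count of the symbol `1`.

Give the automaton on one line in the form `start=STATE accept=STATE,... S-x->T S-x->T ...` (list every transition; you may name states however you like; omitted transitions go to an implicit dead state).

Handle the two conditions separately and then intersect. The first has 4 states tracking how much of the suffix `010` has currently been matched; the second has 2 states tracking the count of `1`s modulo 2. A product state is a pair (one from each), accepting exactly when both do.
        0   1  
>  q0   q1  q2 
   q1   q1  q3 
   q2   q4  q0 
   q3   q5  q0 
   q4   q4  q6 
   q5   q4  q6 
   q6   q7  q2 
 * q7   q1  q3 
(> = start, * = accepting)

start=q0 accept=q7 q0-0->q1 q0-1->q2 q1-0->q1 q1-1->q3 q2-0->q4 q2-1->q0 q3-0->q5 q3-1->q0 q4-0->q4 q4-1->q6 q5-0->q4 q5-1->q6 q6-0->q7 q6-1->q2 q7-0->q1 q7-1->q3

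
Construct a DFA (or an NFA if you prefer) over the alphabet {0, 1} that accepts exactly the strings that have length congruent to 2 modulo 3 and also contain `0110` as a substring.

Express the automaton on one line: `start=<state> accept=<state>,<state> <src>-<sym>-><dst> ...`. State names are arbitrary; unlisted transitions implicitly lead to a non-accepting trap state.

start=s0 accept=s13 s0-0->s1 s0-1->s2 s1-0->s3 s1-1->s4 s2-0->s3 s2-1->s5 s3-0->s6 s3-1->s7 s4-0->s6 s4-1->s8 s5-0->s6 s5-1->s0 s6-0->s1 s6-1->s9 s7-0->s1 s7-1->s10 s8-0->s11 s8-1->s2 s9-0->s3 s9-1->s12 s10-0->s13 s10-1->s5 s11-0->s13 s11-1->s13 s12-0->s14 s12-1->s0 s13-0->s14 s13-1->s14 s14-0->s11 s14-1->s11

Build one automaton per condition and run them in lockstep. One (3 states) tracks the input length modulo 3; the other (5 states) tracks whether and how much of `0110` has been seen. Each combined state is a pair, one component from each; accept when both components accept.
With 15 states:
          0    1  
>  s0     s1   s2 
   s1     s3   s4 
   s2     s3   s5 
   s3     s6   s7 
   s4     s6   s8 
   s5     s6   s0 
   s6     s1   s9 
   s7     s1  s10 
   s8    s11   s2 
   s9     s3  s12 
   s10   s13   s5 
   s11   s13  s13 
   s12   s14   s0 
 * s13   s14  s14 
   s14   s11  s11 
(> = start, * = accepting)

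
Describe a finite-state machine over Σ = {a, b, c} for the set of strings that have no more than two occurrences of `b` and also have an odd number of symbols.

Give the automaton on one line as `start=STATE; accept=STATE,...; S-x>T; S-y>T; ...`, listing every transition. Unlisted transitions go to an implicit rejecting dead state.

start=q0; accept=q1,q2,q5; q0-a>q1; q0-b>q2; q0-c>q1; q1-a>q0; q1-b>q3; q1-c>q0; q2-a>q3; q2-b>q4; q2-c>q3; q3-a>q2; q3-b>q5; q3-c>q2; q4-a>q5; q4-b>q6; q4-c>q5; q5-a>q4; q5-b>q7; q5-c>q4; q6-a>q7; q6-b>q7; q6-c>q7; q7-a>q6; q7-b>q6; q7-c>q6

Run two small machines in parallel and take their product. The first has 4 states tracking the count of `b`s, saturating at 3; the second has 2 states tracking the input length modulo 2. A product state is a pair (one from each), accepting exactly when both do.
8 states suffice.
        a   b   c  
>  q0   q1  q2  q1 
 * q1   q0  q3  q0 
 * q2   q3  q4  q3 
   q3   q2  q5  q2 
   q4   q5  q6  q5 
 * q5   q4  q7  q4 
   q6   q7  q7  q7 
   q7   q6  q6  q6 
(> = start, * = accepting)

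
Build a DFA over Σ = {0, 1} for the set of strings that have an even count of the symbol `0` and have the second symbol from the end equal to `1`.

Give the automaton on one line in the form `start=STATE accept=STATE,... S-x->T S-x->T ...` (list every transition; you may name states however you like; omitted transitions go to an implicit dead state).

Build one automaton per condition and run them in lockstep. The first has 2 states tracking the count of `0`s modulo 2; the second has 7 states tracking the last 2 symbols read. A product state is a pair (one from each), accepting exactly when both do.
With 11 states:
          0    1  
>  q0     q1   q2 
   q1     q3   q4 
   q2     q5   q6 
   q3     q7   q8 
   q4     q9  q10 
   q5     q3   q4 
 * q6     q5   q6 
   q7     q3   q4 
   q8     q5   q6 
 * q9     q7   q8 
   q10    q9  q10 
(> = start, * = accepting)

start=q0 accept=q6,q9 q0-0->q1 q0-1->q2 q1-0->q3 q1-1->q4 q2-0->q5 q2-1->q6 q3-0->q7 q3-1->q8 q4-0->q9 q4-1->q10 q5-0->q3 q5-1->q4 q6-0->q5 q6-1->q6 q7-0->q3 q7-1->q4 q8-0->q5 q8-1->q6 q9-0->q7 q9-1->q8 q10-0->q9 q10-1->q10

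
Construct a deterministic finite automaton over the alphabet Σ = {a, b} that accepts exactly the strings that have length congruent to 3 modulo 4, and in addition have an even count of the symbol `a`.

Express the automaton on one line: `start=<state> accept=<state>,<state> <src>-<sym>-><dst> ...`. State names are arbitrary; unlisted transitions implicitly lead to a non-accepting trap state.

start=q0 accept=q6 q0-a->q1 q0-b->q2 q1-a->q3 q1-b->q4 q2-a->q4 q2-b->q3 q3-a->q5 q3-b->q6 q4-a->q6 q4-b->q5 q5-a->q0 q5-b->q7 q6-a->q7 q6-b->q0 q7-a->q2 q7-b->q1

Run two small machines in parallel and take their product. The first has 4 states tracking the input length modulo 4; the second has 2 states tracking the count of `a`s modulo 2. A product state is a pair (one from each), accepting exactly when both do.
With 8 states:
        a   b  
>  q0   q1  q2 
   q1   q3  q4 
   q2   q4  q3 
   q3   q5  q6 
   q4   q6  q5 
   q5   q0  q7 
 * q6   q7  q0 
   q7   q2  q1 
(> = start, * = accepting)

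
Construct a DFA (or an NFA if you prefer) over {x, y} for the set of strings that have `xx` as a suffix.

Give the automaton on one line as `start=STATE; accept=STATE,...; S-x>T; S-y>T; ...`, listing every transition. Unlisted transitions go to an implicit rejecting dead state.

start=q0; accept=q2; q0-x>q1; q0-y>q0; q1-x>q2; q1-y>q0; q2-x>q2; q2-y>q0

Remember how much of `xx` the current input suffix matches. State q0 means no match yet; q1 means the last symbol is `x`; q2 means the last 2 symbols are `xx`. Only q2 accepts. On a mismatch, fall back to the longest proper suffix that is still a prefix of `xx`.
With 3 states:
        x   y  
>  q0   q1  q0 
   q1   q2  q0 
 * q2   q2  q0 
(> = start, * = accepting)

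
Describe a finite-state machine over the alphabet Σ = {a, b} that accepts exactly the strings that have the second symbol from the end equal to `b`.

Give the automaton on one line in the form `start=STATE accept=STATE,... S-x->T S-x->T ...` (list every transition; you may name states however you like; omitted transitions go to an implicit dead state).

start=s0 accept=s5,s6 s0-a->s1 s0-b->s2 s1-a->s3 s1-b->s4 s2-a->s5 s2-b->s6 s3-a->s3 s3-b->s4 s4-a->s5 s4-b->s6 s5-a->s3 s5-b->s4 s6-a->s5 s6-b->s6

Because acceptance depends on a position counted from the end, the machine has to buffer the most recent 2 symbols. Make each state the string of the last up-to-2 symbols read; on input `x` shift the window left and append `x`. Accept when the buffered window has length 2 and begins with `b`.
With 7 states:
        a   b  
>  s0   s1  s2 
   s1   s3  s4 
   s2   s5  s6 
   s3   s3  s4 
   s4   s5  s6 
 * s5   s3  s4 
 * s6   s5  s6 
(> = start, * = accepting)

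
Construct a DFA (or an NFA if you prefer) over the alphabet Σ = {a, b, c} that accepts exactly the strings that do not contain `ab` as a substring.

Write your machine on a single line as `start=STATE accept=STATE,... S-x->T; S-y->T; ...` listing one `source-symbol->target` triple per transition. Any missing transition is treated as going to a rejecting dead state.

Track partial matches of the forbidden pattern `ab`. State q2 is a dead state reached once `ab` has occurred; every other state accepts. q0 means no part of `ab` is currently matched.
With 3 states:
        a   b   c  
>* q0   q1  q0  q0 
 * q1   q1  q2  q0 
   q2   q2  q2  q2 
(> = start, * = accepting)

start=q0; accept=q0,q1; q0-a->q1; q0-b->q0; q0-c->q0; q1-a->q1; q1-b->q2; q1-c->q0; q2-a->q2; q2-b->q2; q2-c->q2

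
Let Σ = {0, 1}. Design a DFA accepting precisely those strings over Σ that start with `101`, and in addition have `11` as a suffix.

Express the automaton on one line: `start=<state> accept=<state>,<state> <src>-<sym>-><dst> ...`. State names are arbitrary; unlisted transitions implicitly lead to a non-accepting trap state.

Run two small machines in parallel and take their product. One (5 states) tracks whether the input so far still matches the prefix `101`; the other (3 states) tracks how much of the suffix `11` has currently been matched. Each combined state is a pair, one component from each; accept when both components accept. After merging equivalent states the machine shrinks.
With 7 states:
        0   1  
>  s0   s1  s2 
   s1   s1  s1 
   s2   s3  s1 
   s3   s1  s4 
   s4   s5  s6 
   s5   s5  s4 
 * s6   s5  s6 
(> = start, * = accepting)

start=s0 accept=s6 s0-0->s1 s0-1->s2 s1-0->s1 s1-1->s1 s2-0->s3 s2-1->s1 s3-0->s1 s3-1->s4 s4-0->s5 s4-1->s6 s5-0->s5 s5-1->s4 s6-0->s5 s6-1->s6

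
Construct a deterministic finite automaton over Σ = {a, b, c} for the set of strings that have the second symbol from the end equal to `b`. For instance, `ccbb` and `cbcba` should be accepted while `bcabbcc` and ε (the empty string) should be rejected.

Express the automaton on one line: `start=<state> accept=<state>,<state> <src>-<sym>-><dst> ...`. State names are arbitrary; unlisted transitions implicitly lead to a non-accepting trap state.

Because acceptance depends on a position counted from the end, the machine has to buffer the most recent 2 symbols. Make each state the string of the last up-to-2 symbols read; on input `x` shift the window left and append `x`. Accept when the buffered window has length 2 and begins with `b`.
          a    b    c  
>  q0     q1   q2   q3 
   q1     q4   q5   q6 
   q2     q7   q8   q9 
   q3    q10  q11  q12 
   q4     q4   q5   q6 
   q5     q7   q8   q9 
   q6    q10  q11  q12 
 * q7     q4   q5   q6 
 * q8     q7   q8   q9 
 * q9    q10  q11  q12 
   q10    q4   q5   q6 
   q11    q7   q8   q9 
   q12   q10  q11  q12 
(> = start, * = accepting)

start=q0 accept=q7,q8,q9 q0-a->q1 q0-b->q2 q0-c->q3 q1-a->q4 q1-b->q5 q1-c->q6 q2-a->q7 q2-b->q8 q2-c->q9 q3-a->q10 q3-b->q11 q3-c->q12 q4-a->q4 q4-b->q5 q4-c->q6 q5-a->q7 q5-b->q8 q5-c->q9 q6-a->q10 q6-b->q11 q6-c->q12 q7-a->q4 q7-b->q5 q7-c->q6 q8-a->q7 q8-b->q8 q8-c->q9 q9-a->q10 q9-b->q11 q9-c->q12 q10-a->q4 q10-b->q5 q10-c->q6 q11-a->q7 q11-b->q8 q11-c->q9 q12-a->q10 q12-b->q11 q12-c->q12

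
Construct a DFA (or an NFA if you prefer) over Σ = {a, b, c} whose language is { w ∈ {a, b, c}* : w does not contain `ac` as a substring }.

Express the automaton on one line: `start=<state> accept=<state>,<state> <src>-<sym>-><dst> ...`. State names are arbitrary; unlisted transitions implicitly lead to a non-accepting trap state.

start=S0 accept=S0,S1 S0-a->S1 S0-b->S0 S0-c->S0 S1-a->S1 S1-b->S0 S1-c->S2 S2-a->S2 S2-b->S2 S2-c->S2

This is the complement of 'contains `ac`'. Use the same substring-matching states — S0 through S2 holding how much of `ac` has just been matched — but flip the accepting set: everything except the trap S2 accepts.
        a   b   c  
>* S0   S1  S0  S0 
 * S1   S1  S0  S2 
   S2   S2  S2  S2 
(> = start, * = accepting)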